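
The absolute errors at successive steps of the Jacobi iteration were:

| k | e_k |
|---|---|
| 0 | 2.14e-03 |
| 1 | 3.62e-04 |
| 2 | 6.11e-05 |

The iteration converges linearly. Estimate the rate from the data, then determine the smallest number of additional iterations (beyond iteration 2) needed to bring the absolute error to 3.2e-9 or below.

Rate ρ ≈ e_2/e_1 = 6.11e-05/3.62e-04 = 0.1688.
After j more steps, e_{2+j} ≈ 6.11e-05·ρ^j; need ρ^j ≤ 3.2e-9/6.11e-05 = 5.23732e-05.
j ≥ ln(5.23732e-05)/ln(0.1688) = -9.8571/-1.77904 = 5.541.
So 6 more iterations are needed.

6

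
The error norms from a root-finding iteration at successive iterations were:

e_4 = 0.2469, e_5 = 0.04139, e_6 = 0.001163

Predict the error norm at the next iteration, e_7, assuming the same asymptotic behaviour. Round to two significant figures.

First estimate the order: p ≈ ln(e_6/e_5) / ln(e_5/e_4) = ln(0.001163/0.04139)/ln(0.04139/0.2469) = ln(0.0280986)/ln(0.167639) ≈ 2.0001.
Then e_7 ≈ e_6·(e_6/e_5)^p = 0.001163·(0.0280986)^2.0001 = 0.001163·0.000789249 ≈ 9.179e-07.

9.2e-7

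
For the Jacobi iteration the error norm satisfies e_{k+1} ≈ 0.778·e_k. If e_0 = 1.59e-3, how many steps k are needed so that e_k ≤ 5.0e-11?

69

After k steps, e_k ≈ 1.59e-3·0.778^k.
Need 0.778^k ≤ 5.0e-11/1.59e-3 = 3.14465e-08.
k ≥ ln(3.14465e-08)/ln(0.778) = -17.2750/-0.25103 = 68.816.
Smallest integer k = 69.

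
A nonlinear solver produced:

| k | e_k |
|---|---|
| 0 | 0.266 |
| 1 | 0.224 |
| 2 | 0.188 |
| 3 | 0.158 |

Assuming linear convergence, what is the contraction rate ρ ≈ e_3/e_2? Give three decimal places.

ρ ≈ e_3/e_2 = 0.158/0.188 = 0.84043

0.840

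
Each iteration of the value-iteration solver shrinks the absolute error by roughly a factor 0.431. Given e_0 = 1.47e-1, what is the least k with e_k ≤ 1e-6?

After k steps, e_k ≈ 1.47e-1·0.431^k.
Need 0.431^k ≤ 1e-6/1.47e-1 = 6.80272e-06.
k ≥ ln(6.80272e-06)/ln(0.431) = -11.8982/-0.84165 = 14.137.
Smallest integer k = 15.

15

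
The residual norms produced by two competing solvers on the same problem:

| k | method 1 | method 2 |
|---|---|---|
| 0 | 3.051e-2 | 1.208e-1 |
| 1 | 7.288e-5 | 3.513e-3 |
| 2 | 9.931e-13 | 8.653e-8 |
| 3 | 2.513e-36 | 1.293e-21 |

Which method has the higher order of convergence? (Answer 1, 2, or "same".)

Method 1: p ≈ ln(2.513e-36/9.931e-13)/ln(9.931e-13/7.288e-5) ≈ 3.00.
Method 2: p ≈ ln(1.293e-21/8.653e-8)/ln(8.653e-8/3.513e-3) ≈ 3.00.
Both orders ≈ 3.0 — effectively the same.

same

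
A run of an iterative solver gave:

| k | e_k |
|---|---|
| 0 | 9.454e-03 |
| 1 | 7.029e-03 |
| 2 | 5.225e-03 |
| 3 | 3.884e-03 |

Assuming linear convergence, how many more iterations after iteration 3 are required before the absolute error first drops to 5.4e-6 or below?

Rate ρ ≈ e_3/e_2 = 3.884e-03/5.225e-03 = 0.7433.
After j more steps, e_{3+j} ≈ 3.884e-03·ρ^j; need ρ^j ≤ 5.4e-6/3.884e-03 = 0.00139032.
j ≥ ln(0.00139032)/ln(0.7433) = -6.5782/-0.29666 = 22.174.
So 23 more iterations are needed.

23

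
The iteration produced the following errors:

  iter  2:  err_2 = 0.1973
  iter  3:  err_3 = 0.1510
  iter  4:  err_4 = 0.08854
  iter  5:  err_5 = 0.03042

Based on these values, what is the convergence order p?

Consecutive ratios: err_5/err_4 = 0.03042/0.08854 = 0.343574, err_4/err_3 = 0.08854/0.1510 = 0.586358.
p ≈ ln(0.343574)/ln(0.586358) = -1.0684/-0.5338 ≈ 2.00.
So the convergence is quadratic (order 2).

2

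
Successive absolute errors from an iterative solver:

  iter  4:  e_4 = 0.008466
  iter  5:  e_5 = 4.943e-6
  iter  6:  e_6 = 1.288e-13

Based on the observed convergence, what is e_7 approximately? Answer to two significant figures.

First estimate the order: p ≈ ln(e_6/e_5) / ln(e_5/e_4) = ln(1.288e-13/4.943e-6)/ln(4.943e-6/0.008466) = ln(2.60571e-08)/ln(0.000583865) ≈ 2.3453.
Then e_7 ≈ e_6·(e_6/e_5)^p = 1.288e-13·(2.60571e-08)^2.3453 = 1.288e-13·1.63332e-18 ≈ 2.104e-31.

2.1e-31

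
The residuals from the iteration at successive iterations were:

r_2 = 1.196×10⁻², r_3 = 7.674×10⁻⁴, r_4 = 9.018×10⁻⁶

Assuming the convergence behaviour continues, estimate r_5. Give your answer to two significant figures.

First estimate the order: p ≈ ln(r_4/r_3) / ln(r_3/r_2) = ln(9.018×10⁻⁶/7.674×10⁻⁴)/ln(7.674×10⁻⁴/1.196×10⁻²) = ln(0.0117514)/ln(0.0641639) ≈ 1.6181.
Then r_5 ≈ r_4·(r_4/r_3)^p = 9.018×10⁻⁶·(0.0117514)^1.6181 = 9.018×10⁻⁶·0.000753723 ≈ 6.797e-09.

6.8e-9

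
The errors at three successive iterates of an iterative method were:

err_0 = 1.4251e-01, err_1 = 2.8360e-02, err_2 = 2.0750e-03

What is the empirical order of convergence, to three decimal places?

p ≈ ln(err_2/err_1) / ln(err_1/err_0)
  = ln(2.0750e-03/2.8360e-02) / ln(2.8360e-02/1.4251e-01)
  = ln(0.0731664) / ln(0.199004)
  = -2.615019 / -1.614430 ≈ 1.619778

1.620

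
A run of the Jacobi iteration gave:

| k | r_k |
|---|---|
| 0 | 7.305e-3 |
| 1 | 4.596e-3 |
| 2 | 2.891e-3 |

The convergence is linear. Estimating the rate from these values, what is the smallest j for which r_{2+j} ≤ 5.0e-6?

14

Rate ρ ≈ r_2/r_1 = 2.891e-3/4.596e-3 = 0.6290.
After j more steps, r_{2+j} ≈ 2.891e-3·ρ^j; need ρ^j ≤ 5.0e-6/2.891e-3 = 0.00172951.
j ≥ ln(0.00172951)/ln(0.6290) = -6.3599/-0.46362 = 13.718.
So 14 more iterations are needed.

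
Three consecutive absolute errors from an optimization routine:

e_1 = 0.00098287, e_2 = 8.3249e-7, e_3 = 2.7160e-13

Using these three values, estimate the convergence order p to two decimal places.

2.11

p ≈ ln(e_3/e_2) / ln(e_2/e_1)
  = ln(2.7160e-13/8.3249e-7) / ln(8.3249e-7/0.00098287)
  = ln(3.2625e-07) / ln(0.000846999)
  = -14.93560 / -7.07381 ≈ 2.11139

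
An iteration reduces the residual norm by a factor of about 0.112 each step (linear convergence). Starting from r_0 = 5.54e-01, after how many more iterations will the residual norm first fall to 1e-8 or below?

After k steps, r_k ≈ 5.54e-01·0.112^k.
Need 0.112^k ≤ 1e-8/5.54e-01 = 1.80505e-08.
k ≥ ln(1.80505e-08)/ln(0.112) = -17.8301/-2.18926 = 8.144.
Smallest integer k = 9.

9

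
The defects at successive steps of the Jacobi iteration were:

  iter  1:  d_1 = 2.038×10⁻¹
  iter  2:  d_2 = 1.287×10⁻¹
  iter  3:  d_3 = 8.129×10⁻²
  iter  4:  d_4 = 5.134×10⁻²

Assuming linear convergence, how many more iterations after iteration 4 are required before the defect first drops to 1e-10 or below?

Rate ρ ≈ d_4/d_3 = 5.134×10⁻²/8.129×10⁻² = 0.6316.
After j more steps, d_{4+j} ≈ 5.134×10⁻²·ρ^j; need ρ^j ≤ 1e-10/5.134×10⁻² = 1.9478e-09.
j ≥ ln(1.9478e-09)/ln(0.6316) = -20.0566/-0.45950 = 43.649.
So 44 more iterations are needed.

44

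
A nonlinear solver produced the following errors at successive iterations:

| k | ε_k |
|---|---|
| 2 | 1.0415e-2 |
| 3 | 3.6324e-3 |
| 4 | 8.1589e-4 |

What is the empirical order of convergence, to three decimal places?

p ≈ ln(ε_4/ε_3) / ln(ε_3/ε_2)
  = ln(8.1589e-4/3.6324e-3) / ln(3.6324e-3/1.0415e-2)
  = ln(0.224615) / ln(0.348766)
  = -1.493367 / -1.053354 ≈ 1.417726

1.418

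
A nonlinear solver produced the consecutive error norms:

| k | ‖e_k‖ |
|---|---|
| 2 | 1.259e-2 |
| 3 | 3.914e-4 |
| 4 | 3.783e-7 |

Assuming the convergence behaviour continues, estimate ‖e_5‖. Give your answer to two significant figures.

First estimate the order: p ≈ ln(‖e_4‖/‖e_3‖) / ln(‖e_3‖/‖e_2‖) = ln(3.783e-7/3.914e-4)/ln(3.914e-4/1.259e-2) = ln(0.00096653)/ln(0.0310882) ≈ 2.0000.
Then ‖e_5‖ ≈ ‖e_4‖·(‖e_4‖/‖e_3‖)^p = 3.783e-7·(0.00096653)^2.0000 = 3.783e-7·9.3418e-07 ≈ 3.534e-13.

3.5e-13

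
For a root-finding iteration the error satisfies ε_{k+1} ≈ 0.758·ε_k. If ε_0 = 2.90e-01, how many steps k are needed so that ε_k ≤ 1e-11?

After k steps, ε_k ≈ 2.90e-01·0.758^k.
Need 0.758^k ≤ 1e-11/2.90e-01 = 3.44828e-11.
k ≥ ln(3.44828e-11)/ln(0.758) = -24.0906/-0.27707 = 86.948.
Smallest integer k = 87.

87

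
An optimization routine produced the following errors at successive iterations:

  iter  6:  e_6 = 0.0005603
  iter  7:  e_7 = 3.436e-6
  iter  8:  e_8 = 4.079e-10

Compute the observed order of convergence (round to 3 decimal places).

p ≈ ln(e_8/e_7) / ln(e_7/e_6)
  = ln(4.079e-10/3.436e-6) / ln(3.436e-6/0.0005603)
  = ln(0.000118714) / ln(0.00613243)
  = -9.038793 / -5.094164 ≈ 1.774343

1.774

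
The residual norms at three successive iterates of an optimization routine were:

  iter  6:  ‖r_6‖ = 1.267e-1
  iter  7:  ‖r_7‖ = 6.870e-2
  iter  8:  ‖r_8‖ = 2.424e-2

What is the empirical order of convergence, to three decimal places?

1.702

p ≈ ln(‖r_8‖/‖r_7‖) / ln(‖r_7‖/‖r_6‖)
  = ln(2.424e-2/6.870e-2) / ln(6.870e-2/1.267e-1)
  = ln(0.352838) / ln(0.542226)
  = -1.041746 / -0.612072 ≈ 1.701999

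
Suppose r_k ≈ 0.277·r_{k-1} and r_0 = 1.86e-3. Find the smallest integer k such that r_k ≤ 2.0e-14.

20

After k steps, r_k ≈ 1.86e-3·0.277^k.
Need 0.277^k ≤ 2.0e-14/1.86e-3 = 1.07527e-11.
k ≥ ln(1.07527e-11)/ln(0.277) = -25.2559/-1.28374 = 19.674.
Smallest integer k = 20.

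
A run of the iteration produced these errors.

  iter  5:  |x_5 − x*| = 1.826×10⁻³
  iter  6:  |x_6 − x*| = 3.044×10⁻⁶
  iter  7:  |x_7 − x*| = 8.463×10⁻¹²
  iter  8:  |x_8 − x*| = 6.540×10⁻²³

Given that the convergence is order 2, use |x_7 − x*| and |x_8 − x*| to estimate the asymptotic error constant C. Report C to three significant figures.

C ≈ |x_8 − x*| / |x_7 − x*|^2
  = 6.540×10⁻²³ / (8.463×10⁻¹²)^2
  = 6.540×10⁻²³ / 7.16224e-23 ≈ 0.91312

0.913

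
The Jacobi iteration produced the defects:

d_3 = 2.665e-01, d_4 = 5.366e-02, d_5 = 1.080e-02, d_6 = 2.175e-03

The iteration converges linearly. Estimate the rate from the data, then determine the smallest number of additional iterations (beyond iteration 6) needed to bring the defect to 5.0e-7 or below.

Rate ρ ≈ d_6/d_5 = 2.175e-03/1.080e-02 = 0.2014.
After j more steps, d_{6+j} ≈ 2.175e-03·ρ^j; need ρ^j ≤ 5.0e-7/2.175e-03 = 0.000229885.
j ≥ ln(0.000229885)/ln(0.2014) = -8.3779/-1.60246 = 5.228.
So 6 more iterations are needed.

6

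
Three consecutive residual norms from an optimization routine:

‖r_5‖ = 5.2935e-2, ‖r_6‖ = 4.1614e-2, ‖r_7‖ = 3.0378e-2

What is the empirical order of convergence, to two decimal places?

1.31

p ≈ ln(‖r_7‖/‖r_6‖) / ln(‖r_6‖/‖r_5‖)
  = ln(3.0378e-2/4.1614e-2) / ln(4.1614e-2/5.2935e-2)
  = ln(0.729995) / ln(0.786134)
  = -0.31472 / -0.24063 ≈ 1.30790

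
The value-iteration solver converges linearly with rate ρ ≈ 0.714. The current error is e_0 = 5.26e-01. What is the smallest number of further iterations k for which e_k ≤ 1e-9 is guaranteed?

60

After k steps, e_k ≈ 5.26e-01·0.714^k.
Need 0.714^k ≤ 1e-9/5.26e-01 = 1.90114e-09.
k ≥ ln(1.90114e-09)/ln(0.714) = -20.0808/-0.33687 = 59.610.
Smallest integer k = 60.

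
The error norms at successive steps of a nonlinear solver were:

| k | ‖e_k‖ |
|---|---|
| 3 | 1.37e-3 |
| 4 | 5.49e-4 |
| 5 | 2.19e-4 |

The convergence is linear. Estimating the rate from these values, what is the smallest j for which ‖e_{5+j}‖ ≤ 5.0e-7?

Rate ρ ≈ ‖e_5‖/‖e_4‖ = 2.19e-4/5.49e-4 = 0.3989.
After j more steps, ‖e_{5+j}‖ ≈ 2.19e-4·ρ^j; need ρ^j ≤ 5.0e-7/2.19e-4 = 0.00228311.
j ≥ ln(0.00228311)/ln(0.3989) = -6.0822/-0.91904 = 6.618.
So 7 more iterations are needed.

7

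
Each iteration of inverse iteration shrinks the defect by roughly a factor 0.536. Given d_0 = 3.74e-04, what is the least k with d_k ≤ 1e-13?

After k steps, d_k ≈ 3.74e-04·0.536^k.
Need 0.536^k ≤ 1e-13/3.74e-04 = 2.6738e-10.
k ≥ ln(2.6738e-10)/ln(0.536) = -22.0424/-0.62362 = 35.346.
Smallest integer k = 36.

36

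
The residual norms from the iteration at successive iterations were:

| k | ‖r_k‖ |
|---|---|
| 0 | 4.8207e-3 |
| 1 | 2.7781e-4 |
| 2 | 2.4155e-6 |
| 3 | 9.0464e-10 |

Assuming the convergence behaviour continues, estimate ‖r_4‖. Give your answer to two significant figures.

1.8e-15

First estimate the order: p ≈ ln(‖r_3‖/‖r_2‖) / ln(‖r_2‖/‖r_1‖) = ln(9.0464e-10/2.4155e-6)/ln(2.4155e-6/2.7781e-4) = ln(0.000374515)/ln(0.00869479) ≈ 1.6628.
Then ‖r_4‖ ≈ ‖r_3‖·(‖r_3‖/‖r_2‖)^p = 9.0464e-10·(0.000374515)^1.6628 = 9.0464e-10·2.00616e-06 ≈ 1.815e-15.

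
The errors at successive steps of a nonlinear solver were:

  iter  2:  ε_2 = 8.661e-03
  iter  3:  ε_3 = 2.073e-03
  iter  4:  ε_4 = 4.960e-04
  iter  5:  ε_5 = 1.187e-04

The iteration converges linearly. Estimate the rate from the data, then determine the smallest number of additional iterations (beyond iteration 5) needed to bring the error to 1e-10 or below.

Rate ρ ≈ ε_5/ε_4 = 1.187e-04/4.960e-04 = 0.2393.
After j more steps, ε_{5+j} ≈ 1.187e-04·ρ^j; need ρ^j ≤ 1e-10/1.187e-04 = 8.4246e-07.
j ≥ ln(8.4246e-07)/ln(0.2393) = -13.9869/-1.43004 = 9.781.
So 10 more iterations are needed.

10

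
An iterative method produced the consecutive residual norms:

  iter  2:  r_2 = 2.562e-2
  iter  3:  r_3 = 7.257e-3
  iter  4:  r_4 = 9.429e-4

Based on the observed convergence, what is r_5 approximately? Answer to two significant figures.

3.5e-5

First estimate the order: p ≈ ln(r_4/r_3) / ln(r_3/r_2) = ln(9.429e-4/7.257e-3)/ln(7.257e-3/2.562e-2) = ln(0.12993)/ln(0.283255) ≈ 1.6178.
Then r_5 ≈ r_4·(r_4/r_3)^p = 9.429e-4·(0.12993)^1.6178 = 9.429e-4·0.0368264 ≈ 3.472e-05.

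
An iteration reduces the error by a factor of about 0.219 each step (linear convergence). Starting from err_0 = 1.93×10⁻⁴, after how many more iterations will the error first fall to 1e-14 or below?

16

After k steps, err_k ≈ 1.93×10⁻⁴·0.219^k.
Need 0.219^k ≤ 1e-14/1.93×10⁻⁴ = 5.18135e-11.
k ≥ ln(5.18135e-11)/ln(0.219) = -23.6834/-1.51868 = 15.595.
Smallest integer k = 16.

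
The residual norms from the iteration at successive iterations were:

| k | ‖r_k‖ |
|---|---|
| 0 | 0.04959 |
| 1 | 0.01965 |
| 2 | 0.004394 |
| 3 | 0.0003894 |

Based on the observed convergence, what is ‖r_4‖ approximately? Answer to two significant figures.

First estimate the order: p ≈ ln(‖r_3‖/‖r_2‖) / ln(‖r_2‖/‖r_1‖) = ln(0.0003894/0.004394)/ln(0.004394/0.01965) = ln(0.0886208)/ln(0.223613) ≈ 1.6179.
Then ‖r_4‖ ≈ ‖r_3‖·(‖r_3‖/‖r_2‖)^p = 0.0003894·(0.0886208)^1.6179 = 0.0003894·0.0198252 ≈ 7.72e-06.

7.7e-6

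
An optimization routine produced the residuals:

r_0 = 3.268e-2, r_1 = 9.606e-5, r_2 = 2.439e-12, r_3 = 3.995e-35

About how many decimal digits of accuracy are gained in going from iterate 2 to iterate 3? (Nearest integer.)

Digits gained ≈ log₁₀(r_2/r_3) = log₁₀(2.439e-12/3.995e-35) = log₁₀(6.10513e+22) ≈ 22.786.

23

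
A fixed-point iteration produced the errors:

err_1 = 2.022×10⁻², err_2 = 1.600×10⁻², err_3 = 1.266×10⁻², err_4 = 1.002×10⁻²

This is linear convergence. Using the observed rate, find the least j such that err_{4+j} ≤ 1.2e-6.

39

Rate ρ ≈ err_4/err_3 = 1.002×10⁻²/1.266×10⁻² = 0.7915.
After j more steps, err_{4+j} ≈ 1.002×10⁻²·ρ^j; need ρ^j ≤ 1.2e-6/1.002×10⁻² = 0.00011976.
j ≥ ln(0.00011976)/ln(0.7915) = -9.0300/-0.23383 = 38.618.
So 39 more iterations are needed.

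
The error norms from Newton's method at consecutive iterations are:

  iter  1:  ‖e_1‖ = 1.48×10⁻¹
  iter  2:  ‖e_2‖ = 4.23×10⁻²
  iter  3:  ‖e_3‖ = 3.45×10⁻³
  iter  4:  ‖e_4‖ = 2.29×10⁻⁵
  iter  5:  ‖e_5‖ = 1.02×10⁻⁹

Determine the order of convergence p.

2

Consecutive ratios: ‖e_5‖/‖e_4‖ = 1.02×10⁻⁹/2.29×10⁻⁵ = 4.45415e-05, ‖e_4‖/‖e_3‖ = 2.29×10⁻⁵/3.45×10⁻³ = 0.00663768.
p ≈ ln(4.45415e-05)/ln(0.00663768) = -10.0191/-5.0150 ≈ 2.00.
So the convergence is quadratic (order 2).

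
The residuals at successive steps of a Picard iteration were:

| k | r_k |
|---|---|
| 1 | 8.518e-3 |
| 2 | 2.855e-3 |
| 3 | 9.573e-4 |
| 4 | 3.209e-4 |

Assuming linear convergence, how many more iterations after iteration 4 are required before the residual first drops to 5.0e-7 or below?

6

Rate ρ ≈ r_4/r_3 = 3.209e-4/9.573e-4 = 0.3352.
After j more steps, r_{4+j} ≈ 3.209e-4·ρ^j; need ρ^j ≤ 5.0e-7/3.209e-4 = 0.00155812.
j ≥ ln(0.00155812)/ln(0.3352) = -6.4643/-1.09303 = 5.914.
So 6 more iterations are needed.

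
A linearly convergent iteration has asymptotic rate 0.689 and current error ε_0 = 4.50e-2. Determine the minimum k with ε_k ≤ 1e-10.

After k steps, ε_k ≈ 4.50e-2·0.689^k.
Need 0.689^k ≤ 1e-10/4.50e-2 = 2.22222e-09.
k ≥ ln(2.22222e-09)/ln(0.689) = -19.9248/-0.37251 = 53.488.
Smallest integer k = 54.

54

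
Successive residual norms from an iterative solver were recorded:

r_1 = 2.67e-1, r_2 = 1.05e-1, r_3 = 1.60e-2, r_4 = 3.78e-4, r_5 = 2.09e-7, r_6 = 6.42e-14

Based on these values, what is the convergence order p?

Consecutive ratios: r_6/r_5 = 6.42e-14/2.09e-7 = 3.07177e-07, r_5/r_4 = 2.09e-7/3.78e-4 = 0.00055291.
p ≈ ln(3.07177e-07)/ln(0.00055291) = -14.9958/-7.5003 ≈ 2.00.
So the convergence is quadratic (order 2).

2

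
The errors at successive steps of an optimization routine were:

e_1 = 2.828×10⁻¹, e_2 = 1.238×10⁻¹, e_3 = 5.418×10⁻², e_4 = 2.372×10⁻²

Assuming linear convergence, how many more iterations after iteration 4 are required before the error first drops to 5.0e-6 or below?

11

Rate ρ ≈ e_4/e_3 = 2.372×10⁻²/5.418×10⁻² = 0.4378.
After j more steps, e_{4+j} ≈ 2.372×10⁻²·ρ^j; need ρ^j ≤ 5.0e-6/2.372×10⁻² = 0.000210793.
j ≥ ln(0.000210793)/ln(0.4378) = -8.4646/-0.82599 = 10.248.
So 11 more iterations are needed.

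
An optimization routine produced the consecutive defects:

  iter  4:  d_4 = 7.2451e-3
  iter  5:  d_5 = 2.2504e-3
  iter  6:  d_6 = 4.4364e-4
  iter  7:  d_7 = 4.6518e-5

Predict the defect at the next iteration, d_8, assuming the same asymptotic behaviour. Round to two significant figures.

First estimate the order: p ≈ ln(d_7/d_6) / ln(d_6/d_5) = ln(4.6518e-5/4.4364e-4)/ln(4.4364e-4/2.2504e-3) = ln(0.104855)/ln(0.197138) ≈ 1.3888.
Then d_8 ≈ d_7·(d_7/d_6)^p = 4.6518e-5·(0.104855)^1.3888 = 4.6518e-5·0.0436309 ≈ 2.03e-06.

2.0e-6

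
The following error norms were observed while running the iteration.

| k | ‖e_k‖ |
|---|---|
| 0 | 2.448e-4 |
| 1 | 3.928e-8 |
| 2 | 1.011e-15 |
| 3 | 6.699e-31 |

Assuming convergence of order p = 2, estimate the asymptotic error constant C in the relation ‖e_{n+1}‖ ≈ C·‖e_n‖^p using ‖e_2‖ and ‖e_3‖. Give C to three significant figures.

0.655

C ≈ ‖e_3‖ / ‖e_2‖^2
  = 6.699e-31 / (1.011e-15)^2
  = 6.699e-31 / 1.02212e-30 ≈ 0.6554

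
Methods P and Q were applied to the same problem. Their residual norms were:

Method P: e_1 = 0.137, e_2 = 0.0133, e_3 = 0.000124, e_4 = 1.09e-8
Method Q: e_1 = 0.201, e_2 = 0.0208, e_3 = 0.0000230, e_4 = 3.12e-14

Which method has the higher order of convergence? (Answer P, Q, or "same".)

Method P: p ≈ ln(1.09e-8/0.000124)/ln(0.000124/0.0133) ≈ 2.00.
Method Q: p ≈ ln(3.12e-14/0.0000230)/ln(0.0000230/0.0208) ≈ 3.00.
Method Q has the higher order (≈3.0 vs ≈2.0).

Q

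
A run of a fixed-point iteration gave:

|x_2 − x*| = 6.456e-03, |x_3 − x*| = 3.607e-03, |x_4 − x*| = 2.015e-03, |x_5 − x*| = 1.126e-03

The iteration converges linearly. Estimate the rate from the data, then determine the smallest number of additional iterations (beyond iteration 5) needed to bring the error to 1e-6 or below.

Rate ρ ≈ |x_5 − x*|/|x_4 − x*| = 1.126e-03/2.015e-03 = 0.5588.
After j more steps, |x_{5+j} − x*| ≈ 1.126e-03·ρ^j; need ρ^j ≤ 1e-6/1.126e-03 = 0.000888099.
j ≥ ln(0.000888099)/ln(0.5588) = -7.0264/-0.58196 = 12.074.
So 13 more iterations are needed.

13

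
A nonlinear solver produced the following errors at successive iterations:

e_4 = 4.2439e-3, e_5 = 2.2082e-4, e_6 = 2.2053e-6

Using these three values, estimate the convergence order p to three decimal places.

1.558

p ≈ ln(e_6/e_5) / ln(e_5/e_4)
  = ln(2.2053e-6/2.2082e-4) / ln(2.2082e-4/4.2439e-3)
  = ln(0.00998687) / ln(0.0520323)
  = -4.606484 / -2.955891 ≈ 1.558408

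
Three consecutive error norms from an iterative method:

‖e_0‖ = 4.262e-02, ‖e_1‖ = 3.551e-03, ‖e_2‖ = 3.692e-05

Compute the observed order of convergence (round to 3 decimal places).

p ≈ ln(‖e_2‖/‖e_1‖) / ln(‖e_1‖/‖e_0‖)
  = ln(3.692e-05/3.551e-03) / ln(3.551e-03/4.262e-02)
  = ln(0.0103971) / ln(0.0833177)
  = -4.566228 / -2.485094 ≈ 1.837447

1.837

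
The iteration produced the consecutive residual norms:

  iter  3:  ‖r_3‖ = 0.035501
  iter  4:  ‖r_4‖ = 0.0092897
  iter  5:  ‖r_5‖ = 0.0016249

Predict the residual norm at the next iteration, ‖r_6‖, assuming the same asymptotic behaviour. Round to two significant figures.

1.7e-4

First estimate the order: p ≈ ln(‖r_5‖/‖r_4‖) / ln(‖r_4‖/‖r_3‖) = ln(0.0016249/0.0092897)/ln(0.0092897/0.035501) = ln(0.174914)/ln(0.261674) ≈ 1.3005.
Then ‖r_6‖ ≈ ‖r_5‖·(‖r_5‖/‖r_4‖)^p = 0.0016249·(0.174914)^1.3005 = 0.0016249·0.103584 ≈ 0.0001683.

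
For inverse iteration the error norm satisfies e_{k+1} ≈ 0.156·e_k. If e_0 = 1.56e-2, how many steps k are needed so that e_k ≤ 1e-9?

After k steps, e_k ≈ 1.56e-2·0.156^k.
Need 0.156^k ≤ 1e-9/1.56e-2 = 6.41026e-08.
k ≥ ln(6.41026e-08)/ln(0.156) = -16.5628/-1.85790 = 8.915.
Smallest integer k = 9.

9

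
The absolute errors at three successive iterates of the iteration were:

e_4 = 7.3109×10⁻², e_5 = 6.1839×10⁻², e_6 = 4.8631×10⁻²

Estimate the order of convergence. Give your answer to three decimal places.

1.435

p ≈ ln(e_6/e_5) / ln(e_5/e_4)
  = ln(4.8631×10⁻²/6.1839×10⁻²) / ln(6.1839×10⁻²/7.3109×10⁻²)
  = ln(0.786413) / ln(0.845847)
  = -0.240273 / -0.167417 ≈ 1.435177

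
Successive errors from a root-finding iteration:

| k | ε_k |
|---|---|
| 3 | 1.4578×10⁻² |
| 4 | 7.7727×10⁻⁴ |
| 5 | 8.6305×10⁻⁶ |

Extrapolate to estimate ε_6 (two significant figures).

8.6e-9

First estimate the order: p ≈ ln(ε_5/ε_4) / ln(ε_4/ε_3) = ln(8.6305×10⁻⁶/7.7727×10⁻⁴)/ln(7.7727×10⁻⁴/1.4578×10⁻²) = ln(0.0111036)/ln(0.053318) ≈ 1.5352.
Then ε_6 ≈ ε_5·(ε_5/ε_4)^p = 8.6305×10⁻⁶·(0.0111036)^1.5352 = 8.6305×10⁻⁶·0.00099861 ≈ 8.619e-09.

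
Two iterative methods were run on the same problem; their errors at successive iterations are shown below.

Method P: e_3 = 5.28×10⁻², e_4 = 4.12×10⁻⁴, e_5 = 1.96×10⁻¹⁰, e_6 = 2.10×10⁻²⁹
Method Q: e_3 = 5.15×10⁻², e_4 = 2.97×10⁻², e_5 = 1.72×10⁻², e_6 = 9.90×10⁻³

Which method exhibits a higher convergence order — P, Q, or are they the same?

Method P: p ≈ ln(2.10×10⁻²⁹/1.96×10⁻¹⁰)/ln(1.96×10⁻¹⁰/4.12×10⁻⁴) ≈ 3.00.
Method Q: p ≈ ln(9.90×10⁻³/1.72×10⁻²)/ln(1.72×10⁻²/2.97×10⁻²) ≈ 1.01.
Method P has the higher order (≈3.0 vs ≈1.0).

P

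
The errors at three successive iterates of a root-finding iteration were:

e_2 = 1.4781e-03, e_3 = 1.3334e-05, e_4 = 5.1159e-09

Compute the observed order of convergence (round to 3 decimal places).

p ≈ ln(e_4/e_3) / ln(e_3/e_2)
  = ln(5.1159e-09/1.3334e-05) / ln(1.3334e-05/1.4781e-03)
  = ln(0.000383673) / ln(0.00902104)
  = -7.865720 / -4.708196 ≈ 1.670644

1.671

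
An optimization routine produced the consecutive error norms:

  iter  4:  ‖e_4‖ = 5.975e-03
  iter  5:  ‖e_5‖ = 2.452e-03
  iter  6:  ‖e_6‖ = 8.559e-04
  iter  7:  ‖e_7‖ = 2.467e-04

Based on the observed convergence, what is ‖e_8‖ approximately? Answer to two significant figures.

5.7e-5

First estimate the order: p ≈ ln(‖e_7‖/‖e_6‖) / ln(‖e_6‖/‖e_5‖) = ln(2.467e-04/8.559e-04)/ln(8.559e-04/2.452e-03) = ln(0.288235)/ln(0.349062) ≈ 1.1819.
Then ‖e_8‖ ≈ ‖e_7‖·(‖e_7‖/‖e_6‖)^p = 2.467e-04·(0.288235)^1.1819 = 2.467e-04·0.229866 ≈ 5.671e-05.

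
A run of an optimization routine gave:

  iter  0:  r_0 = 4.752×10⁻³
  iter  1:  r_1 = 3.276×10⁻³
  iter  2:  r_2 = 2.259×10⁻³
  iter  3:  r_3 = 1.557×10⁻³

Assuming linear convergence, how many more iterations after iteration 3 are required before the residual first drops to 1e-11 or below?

Rate ρ ≈ r_3/r_2 = 1.557×10⁻³/2.259×10⁻³ = 0.6892.
After j more steps, r_{3+j} ≈ 1.557×10⁻³·ρ^j; need ρ^j ≤ 1e-11/1.557×10⁻³ = 6.42261e-09.
j ≥ ln(6.42261e-09)/ln(0.6892) = -18.8634/-0.37222 = 50.678.
So 51 more iterations are needed.

51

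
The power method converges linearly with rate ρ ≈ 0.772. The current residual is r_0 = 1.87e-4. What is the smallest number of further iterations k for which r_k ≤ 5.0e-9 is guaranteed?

41

After k steps, r_k ≈ 1.87e-4·0.772^k.
Need 0.772^k ≤ 5.0e-9/1.87e-4 = 2.6738e-05.
k ≥ ln(2.6738e-05)/ln(0.772) = -10.5294/-0.25877 = 40.690.
Smallest integer k = 41.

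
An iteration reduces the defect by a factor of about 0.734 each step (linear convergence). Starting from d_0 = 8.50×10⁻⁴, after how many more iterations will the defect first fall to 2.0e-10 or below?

After k steps, d_k ≈ 8.50×10⁻⁴·0.734^k.
Need 0.734^k ≤ 2.0e-10/8.50×10⁻⁴ = 2.35294e-07.
k ≥ ln(2.35294e-07)/ln(0.734) = -15.2624/-0.30925 = 49.353.
Smallest integer k = 50.

50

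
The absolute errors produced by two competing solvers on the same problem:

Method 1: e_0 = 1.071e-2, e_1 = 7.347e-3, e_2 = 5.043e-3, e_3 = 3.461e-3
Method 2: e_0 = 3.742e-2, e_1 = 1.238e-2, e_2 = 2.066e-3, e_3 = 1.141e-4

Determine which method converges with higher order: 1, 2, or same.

Method 1: p ≈ ln(3.461e-3/5.043e-3)/ln(5.043e-3/7.347e-3) ≈ 1.00.
Method 2: p ≈ ln(1.141e-4/2.066e-3)/ln(2.066e-3/1.238e-2) ≈ 1.62.
Method 2 has the higher order (≈1.6 vs ≈1.0).

2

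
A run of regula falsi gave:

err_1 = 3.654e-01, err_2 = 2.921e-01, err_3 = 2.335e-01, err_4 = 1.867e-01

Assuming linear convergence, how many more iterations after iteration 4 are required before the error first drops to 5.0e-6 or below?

48

Rate ρ ≈ err_4/err_3 = 1.867e-01/2.335e-01 = 0.7996.
After j more steps, err_{4+j} ≈ 1.867e-01·ρ^j; need ρ^j ≤ 5.0e-6/1.867e-01 = 2.67809e-05.
j ≥ ln(2.67809e-05)/ln(0.7996) = -10.5278/-0.22364 = 47.075.
So 48 more iterations are needed.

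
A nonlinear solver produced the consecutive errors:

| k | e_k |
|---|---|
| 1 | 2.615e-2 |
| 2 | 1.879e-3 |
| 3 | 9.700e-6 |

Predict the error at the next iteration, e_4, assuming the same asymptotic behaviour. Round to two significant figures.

2.6e-10

First estimate the order: p ≈ ln(e_3/e_2) / ln(e_2/e_1) = ln(9.700e-6/1.879e-3)/ln(1.879e-3/2.615e-2) = ln(0.00516232)/ln(0.0718547) ≈ 2.0001.
Then e_4 ≈ e_3·(e_3/e_2)^p = 9.700e-6·(0.00516232)^2.0001 = 9.700e-6·2.66355e-05 ≈ 2.584e-10.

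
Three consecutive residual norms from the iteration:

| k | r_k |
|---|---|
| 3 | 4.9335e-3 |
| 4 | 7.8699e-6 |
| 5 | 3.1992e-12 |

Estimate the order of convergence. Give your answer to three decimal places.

2.285

p ≈ ln(r_5/r_4) / ln(r_4/r_3)
  = ln(3.1992e-12/7.8699e-6) / ln(7.8699e-6/4.9335e-3)
  = ln(4.06511e-07) / ln(0.0015952)
  = -14.715655 / -6.440756 ≈ 2.284771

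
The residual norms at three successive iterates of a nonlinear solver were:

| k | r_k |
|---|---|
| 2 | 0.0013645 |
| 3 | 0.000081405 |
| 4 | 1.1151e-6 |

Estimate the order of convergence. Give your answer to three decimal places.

1.522

p ≈ ln(r_4/r_3) / ln(r_3/r_2)
  = ln(1.1151e-6/0.000081405) / ln(0.000081405/0.0013645)
  = ln(0.0136982) / ln(0.0596592)
  = -4.290491 / -2.819107 ≈ 1.521933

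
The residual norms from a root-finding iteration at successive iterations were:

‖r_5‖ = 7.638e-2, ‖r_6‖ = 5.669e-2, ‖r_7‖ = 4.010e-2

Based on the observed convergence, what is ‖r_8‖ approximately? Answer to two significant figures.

First estimate the order: p ≈ ln(‖r_7‖/‖r_6‖) / ln(‖r_6‖/‖r_5‖) = ln(4.010e-2/5.669e-2)/ln(5.669e-2/7.638e-2) = ln(0.707356)/ln(0.74221) ≈ 1.1613.
Then ‖r_8‖ ≈ ‖r_7‖·(‖r_7‖/‖r_6‖)^p = 4.010e-2·(0.707356)^1.1613 = 4.010e-2·0.668936 ≈ 0.02682.

2.7e-2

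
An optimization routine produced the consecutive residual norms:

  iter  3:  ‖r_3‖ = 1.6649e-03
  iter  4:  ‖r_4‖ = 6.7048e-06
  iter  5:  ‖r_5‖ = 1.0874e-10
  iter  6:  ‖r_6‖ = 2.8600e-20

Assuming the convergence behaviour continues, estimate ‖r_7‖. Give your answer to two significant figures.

2.0e-39

First estimate the order: p ≈ ln(‖r_6‖/‖r_5‖) / ln(‖r_5‖/‖r_4‖) = ln(2.8600e-20/1.0874e-10)/ln(1.0874e-10/6.7048e-06) = ln(2.63013e-10)/ln(1.62182e-05) ≈ 2.0000.
Then ‖r_7‖ ≈ ‖r_6‖·(‖r_6‖/‖r_5‖)^p = 2.8600e-20·(2.63013e-10)^2.0000 = 2.8600e-20·6.91758e-20 ≈ 1.978e-39.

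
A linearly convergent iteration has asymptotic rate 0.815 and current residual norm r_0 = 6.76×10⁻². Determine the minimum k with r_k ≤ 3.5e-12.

After k steps, r_k ≈ 6.76×10⁻²·0.815^k.
Need 0.815^k ≤ 3.5e-12/6.76×10⁻² = 5.17751e-11.
k ≥ ln(5.17751e-11)/ln(0.815) = -23.6841/-0.20457 = 115.775.
Smallest integer k = 116.

116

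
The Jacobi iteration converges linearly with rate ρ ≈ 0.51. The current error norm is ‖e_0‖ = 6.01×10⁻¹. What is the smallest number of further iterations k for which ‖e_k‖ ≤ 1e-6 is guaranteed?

20

After k steps, ‖e_k‖ ≈ 6.01×10⁻¹·0.51^k.
Need 0.51^k ≤ 1e-6/6.01×10⁻¹ = 1.66389e-06.
k ≥ ln(1.66389e-06)/ln(0.51) = -13.3064/-0.67334 = 19.762.
Smallest integer k = 20.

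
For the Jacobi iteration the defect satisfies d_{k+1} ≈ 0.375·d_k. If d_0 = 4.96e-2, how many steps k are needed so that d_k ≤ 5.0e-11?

After k steps, d_k ≈ 4.96e-2·0.375^k.
Need 0.375^k ≤ 5.0e-11/4.96e-2 = 1.00806e-09.
k ≥ ln(1.00806e-09)/ln(0.375) = -20.7152/-0.98083 = 21.120.
Smallest integer k = 22.

22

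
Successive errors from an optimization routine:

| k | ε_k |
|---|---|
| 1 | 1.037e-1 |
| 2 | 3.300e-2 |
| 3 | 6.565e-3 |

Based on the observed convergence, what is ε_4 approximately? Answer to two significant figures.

6.7e-4

First estimate the order: p ≈ ln(ε_3/ε_2) / ln(ε_2/ε_1) = ln(6.565e-3/3.300e-2)/ln(3.300e-2/1.037e-1) = ln(0.198939)/ln(0.318226) ≈ 1.4103.
Then ε_4 ≈ ε_3·(ε_3/ε_2)^p = 6.565e-3·(0.198939)^1.4103 = 6.565e-3·0.102562 ≈ 0.0006733.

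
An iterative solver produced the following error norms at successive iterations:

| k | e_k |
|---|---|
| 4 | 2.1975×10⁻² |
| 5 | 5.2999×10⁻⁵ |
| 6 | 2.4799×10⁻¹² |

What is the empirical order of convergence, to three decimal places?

2.800

p ≈ ln(e_6/e_5) / ln(e_5/e_4)
  = ln(2.4799×10⁻¹²/5.2999×10⁻⁵) / ln(5.2999×10⁻⁵/2.1975×10⁻²)
  = ln(4.67914e-08) / ln(0.00241179)
  = -16.877566 / -6.027386 ≈ 2.800147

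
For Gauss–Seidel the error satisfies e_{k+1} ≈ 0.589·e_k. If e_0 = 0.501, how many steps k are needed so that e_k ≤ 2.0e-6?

24

After k steps, e_k ≈ 0.501·0.589^k.
Need 0.589^k ≤ 2.0e-6/0.501 = 3.99202e-06.
k ≥ ln(3.99202e-06)/ln(0.589) = -12.4312/-0.52933 = 23.485.
Smallest integer k = 24.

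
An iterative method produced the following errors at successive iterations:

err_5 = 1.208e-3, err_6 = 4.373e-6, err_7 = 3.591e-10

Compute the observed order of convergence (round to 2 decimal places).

1.67

p ≈ ln(err_7/err_6) / ln(err_6/err_5)
  = ln(3.591e-10/4.373e-6) / ln(4.373e-6/1.208e-3)
  = ln(8.21175e-05) / ln(0.00362003)
  = -9.40736 / -5.62127 ≈ 1.67353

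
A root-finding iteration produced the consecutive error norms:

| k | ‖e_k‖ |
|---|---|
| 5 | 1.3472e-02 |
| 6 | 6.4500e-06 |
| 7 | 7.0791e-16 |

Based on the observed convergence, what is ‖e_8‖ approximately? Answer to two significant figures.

9.4e-46

First estimate the order: p ≈ ln(‖e_7‖/‖e_6‖) / ln(‖e_6‖/‖e_5‖) = ln(7.0791e-16/6.4500e-06)/ln(6.4500e-06/1.3472e-02) = ln(1.09753e-10)/ln(0.000478771) ≈ 3.0000.
Then ‖e_8‖ ≈ ‖e_7‖·(‖e_7‖/‖e_6‖)^p = 7.0791e-16·(1.09753e-10)^3.0000 = 7.0791e-16·1.32205e-30 ≈ 9.359e-46.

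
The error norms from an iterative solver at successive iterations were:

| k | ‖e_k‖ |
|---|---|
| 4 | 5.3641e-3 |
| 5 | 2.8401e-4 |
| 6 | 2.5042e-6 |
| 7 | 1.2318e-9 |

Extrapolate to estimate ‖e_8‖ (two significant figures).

First estimate the order: p ≈ ln(‖e_7‖/‖e_6‖) / ln(‖e_6‖/‖e_5‖) = ln(1.2318e-9/2.5042e-6)/ln(2.5042e-6/2.8401e-4) = ln(0.000491894)/ln(0.0088173) ≈ 1.6101.
Then ‖e_8‖ ≈ ‖e_7‖·(‖e_7‖/‖e_6‖)^p = 1.2318e-9·(0.000491894)^1.6101 = 1.2318e-9·4.71609e-06 ≈ 5.809e-15.

5.8e-15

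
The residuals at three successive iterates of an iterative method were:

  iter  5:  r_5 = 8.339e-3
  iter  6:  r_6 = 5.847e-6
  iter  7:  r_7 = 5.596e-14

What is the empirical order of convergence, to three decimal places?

2.542

p ≈ ln(r_7/r_6) / ln(r_6/r_5)
  = ln(5.596e-14/5.847e-6) / ln(5.847e-6/8.339e-3)
  = ln(9.57072e-09) / ln(0.000701163)
  = -18.464557 / -7.262770 ≈ 2.542357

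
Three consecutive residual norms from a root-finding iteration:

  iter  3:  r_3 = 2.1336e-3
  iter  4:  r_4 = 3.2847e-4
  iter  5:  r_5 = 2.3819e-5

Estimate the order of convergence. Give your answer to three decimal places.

1.402

p ≈ ln(r_5/r_4) / ln(r_4/r_3)
  = ln(2.3819e-5/3.2847e-4) / ln(3.2847e-4/2.1336e-3)
  = ln(0.072515) / ln(0.153951)
  = -2.623962 / -1.871121 ≈ 1.402348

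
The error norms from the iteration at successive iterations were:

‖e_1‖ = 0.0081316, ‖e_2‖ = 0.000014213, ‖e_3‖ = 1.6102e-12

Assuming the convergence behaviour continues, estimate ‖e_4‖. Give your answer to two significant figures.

First estimate the order: p ≈ ln(‖e_3‖/‖e_2‖) / ln(‖e_2‖/‖e_1‖) = ln(1.6102e-12/0.000014213)/ln(0.000014213/0.0081316) = ln(1.13291e-07)/ln(0.00174787) ≈ 2.5189.
Then ‖e_4‖ ≈ ‖e_3‖·(‖e_3‖/‖e_2‖)^p = 1.6102e-12·(1.13291e-07)^2.5189 = 1.6102e-12·3.1931e-18 ≈ 5.142e-30.

5.1e-30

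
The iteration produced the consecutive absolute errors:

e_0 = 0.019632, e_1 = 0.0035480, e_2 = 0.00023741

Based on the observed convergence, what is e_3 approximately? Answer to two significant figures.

3.3e-6

First estimate the order: p ≈ ln(e_2/e_1) / ln(e_1/e_0) = ln(0.00023741/0.0035480)/ln(0.0035480/0.019632) = ln(0.0669138)/ln(0.180725) ≈ 1.5808.
Then e_3 ≈ e_2·(e_2/e_1)^p = 0.00023741·(0.0669138)^1.5808 = 0.00023741·0.0139115 ≈ 3.303e-06.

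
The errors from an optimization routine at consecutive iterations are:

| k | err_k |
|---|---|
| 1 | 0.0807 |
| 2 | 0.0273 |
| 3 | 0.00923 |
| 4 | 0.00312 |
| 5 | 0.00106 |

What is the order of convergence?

Consecutive ratios: err_5/err_4 = 0.00106/0.00312 = 0.339744, err_4/err_3 = 0.00312/0.00923 = 0.338028.
p ≈ ln(0.339744)/ln(0.338028) = -1.0796/-1.0846 ≈ 1.00.
So the convergence is linear (order 1).

1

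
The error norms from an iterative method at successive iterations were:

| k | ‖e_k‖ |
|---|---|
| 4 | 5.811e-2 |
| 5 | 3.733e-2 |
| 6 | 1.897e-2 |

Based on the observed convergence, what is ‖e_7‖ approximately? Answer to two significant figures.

First estimate the order: p ≈ ln(‖e_6‖/‖e_5‖) / ln(‖e_5‖/‖e_4‖) = ln(1.897e-2/3.733e-2)/ln(3.733e-2/5.811e-2) = ln(0.50817)/ln(0.642402) ≈ 1.5297.
Then ‖e_7‖ ≈ ‖e_6‖·(‖e_6‖/‖e_5‖)^p = 1.897e-2·(0.50817)^1.5297 = 1.897e-2·0.355044 ≈ 0.006735.

6.7e-3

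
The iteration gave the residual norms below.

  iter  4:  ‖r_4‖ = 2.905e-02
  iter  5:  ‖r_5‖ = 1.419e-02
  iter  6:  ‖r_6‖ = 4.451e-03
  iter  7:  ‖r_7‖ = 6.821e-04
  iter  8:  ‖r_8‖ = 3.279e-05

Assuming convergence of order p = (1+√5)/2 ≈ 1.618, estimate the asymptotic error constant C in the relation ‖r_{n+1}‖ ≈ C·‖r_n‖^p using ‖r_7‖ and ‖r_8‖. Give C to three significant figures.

4.35

C ≈ ‖r_8‖ / ‖r_7‖^1.618
  = 3.279e-05 / (6.821e-04)^1.618
  = 3.279e-05 / 7.53644e-06 ≈ 4.3509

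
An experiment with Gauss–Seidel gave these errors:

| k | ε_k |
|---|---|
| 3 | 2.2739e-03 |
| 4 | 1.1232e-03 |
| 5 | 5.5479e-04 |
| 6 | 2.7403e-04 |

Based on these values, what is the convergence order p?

Consecutive ratios: ε_6/ε_5 = 2.7403e-04/5.5479e-04 = 0.493935, ε_5/ε_4 = 5.5479e-04/1.1232e-03 = 0.493937.
p ≈ ln(0.493935)/ln(0.493937) = -0.7054/-0.7053 ≈ 1.00.
So the convergence is linear (order 1).

1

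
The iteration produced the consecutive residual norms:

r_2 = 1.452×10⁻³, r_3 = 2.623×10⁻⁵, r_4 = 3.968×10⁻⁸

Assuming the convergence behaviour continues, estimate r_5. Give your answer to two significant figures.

1.1e-12

First estimate the order: p ≈ ln(r_4/r_3) / ln(r_3/r_2) = ln(3.968×10⁻⁸/2.623×10⁻⁵)/ln(2.623×10⁻⁵/1.452×10⁻³) = ln(0.00151277)/ln(0.0180647) ≈ 1.6179.
Then r_5 ≈ r_4·(r_4/r_3)^p = 3.968×10⁻⁸·(0.00151277)^1.6179 = 3.968×10⁻⁸·2.73624e-05 ≈ 1.086e-12.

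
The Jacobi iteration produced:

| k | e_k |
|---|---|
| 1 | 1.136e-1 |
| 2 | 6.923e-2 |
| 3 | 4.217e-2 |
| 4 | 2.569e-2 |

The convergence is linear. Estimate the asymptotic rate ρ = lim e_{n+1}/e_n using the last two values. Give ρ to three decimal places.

ρ ≈ e_4/e_3 = 2.569e-2/4.217e-2 = 0.60920

0.609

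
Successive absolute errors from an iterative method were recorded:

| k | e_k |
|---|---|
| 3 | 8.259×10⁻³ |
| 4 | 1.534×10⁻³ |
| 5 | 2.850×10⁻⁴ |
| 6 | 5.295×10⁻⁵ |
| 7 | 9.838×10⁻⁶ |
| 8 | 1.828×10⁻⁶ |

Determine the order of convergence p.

1

Consecutive ratios: e_8/e_7 = 1.828×10⁻⁶/9.838×10⁻⁶ = 0.18581, e_7/e_6 = 9.838×10⁻⁶/5.295×10⁻⁵ = 0.185798.
p ≈ ln(0.18581)/ln(0.185798) = -1.6830/-1.6831 ≈ 1.00.
So the convergence is linear (order 1).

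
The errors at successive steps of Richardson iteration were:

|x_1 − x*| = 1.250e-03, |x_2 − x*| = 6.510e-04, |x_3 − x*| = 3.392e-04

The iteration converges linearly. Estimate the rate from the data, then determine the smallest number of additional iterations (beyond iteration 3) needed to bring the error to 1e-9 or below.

Rate ρ ≈ |x_3 − x*|/|x_2 − x*| = 3.392e-04/6.510e-04 = 0.5210.
After j more steps, |x_{3+j} − x*| ≈ 3.392e-04·ρ^j; need ρ^j ≤ 1e-9/3.392e-04 = 2.94811e-06.
j ≥ ln(2.94811e-06)/ln(0.5210) = -12.7343/-0.65201 = 19.531.
So 20 more iterations are needed.

20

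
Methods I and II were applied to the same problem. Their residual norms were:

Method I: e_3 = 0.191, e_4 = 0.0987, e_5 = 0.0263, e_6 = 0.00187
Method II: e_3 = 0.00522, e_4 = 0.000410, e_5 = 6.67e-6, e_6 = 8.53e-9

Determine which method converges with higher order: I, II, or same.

I

Method I: p ≈ ln(0.00187/0.0263)/ln(0.0263/0.0987) ≈ 2.00.
Method II: p ≈ ln(8.53e-9/6.67e-6)/ln(6.67e-6/0.000410) ≈ 1.62.
Method I has the higher order (≈2.0 vs ≈1.6).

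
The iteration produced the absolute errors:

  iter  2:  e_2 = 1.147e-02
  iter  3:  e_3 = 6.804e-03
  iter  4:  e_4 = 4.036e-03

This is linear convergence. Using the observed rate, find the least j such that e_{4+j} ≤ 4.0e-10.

31

Rate ρ ≈ e_4/e_3 = 4.036e-03/6.804e-03 = 0.5932.
After j more steps, e_{4+j} ≈ 4.036e-03·ρ^j; need ρ^j ≤ 4.0e-10/4.036e-03 = 9.9108e-08.
j ≥ ln(9.9108e-08)/ln(0.5932) = -16.1271/-0.52222 = 30.882.
So 31 more iterations are needed.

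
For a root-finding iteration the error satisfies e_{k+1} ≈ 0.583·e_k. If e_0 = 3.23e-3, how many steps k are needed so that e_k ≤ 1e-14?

50

After k steps, e_k ≈ 3.23e-3·0.583^k.
Need 0.583^k ≤ 1e-14/3.23e-3 = 3.09598e-12.
k ≥ ln(3.09598e-12)/ln(0.583) = -26.5009/-0.53957 = 49.115.
Smallest integer k = 50.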